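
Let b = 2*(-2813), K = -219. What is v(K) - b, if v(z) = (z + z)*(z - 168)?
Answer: 175132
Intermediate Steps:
v(z) = 2*z*(-168 + z) (v(z) = (2*z)*(-168 + z) = 2*z*(-168 + z))
b = -5626
v(K) - b = 2*(-219)*(-168 - 219) - 1*(-5626) = 2*(-219)*(-387) + 5626 = 169506 + 5626 = 175132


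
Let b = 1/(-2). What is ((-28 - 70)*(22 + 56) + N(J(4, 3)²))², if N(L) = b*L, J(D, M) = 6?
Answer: 58706244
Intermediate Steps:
b = -½ ≈ -0.50000
N(L) = -L/2
((-28 - 70)*(22 + 56) + N(J(4, 3)²))² = ((-28 - 70)*(22 + 56) - ½*6²)² = (-98*78 - ½*36)² = (-7644 - 18)² = (-7662)² = 58706244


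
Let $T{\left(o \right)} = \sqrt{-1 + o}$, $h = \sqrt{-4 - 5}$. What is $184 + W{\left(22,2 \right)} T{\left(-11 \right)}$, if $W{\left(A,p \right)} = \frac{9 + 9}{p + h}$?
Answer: $184 + \frac{36 i \sqrt{3} \left(2 - 3 i\right)}{13} \approx 198.39 + 9.5929 i$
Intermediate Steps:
$h = 3 i$ ($h = \sqrt{-4 - 5} = \sqrt{-9} = 3 i \approx 3.0 i$)
$W{\left(A,p \right)} = \frac{18}{p + 3 i}$ ($W{\left(A,p \right)} = \frac{9 + 9}{p + 3 i} = \frac{18}{p + 3 i}$)
$184 + W{\left(22,2 \right)} T{\left(-11 \right)} = 184 + \frac{18}{2 + 3 i} \sqrt{-1 - 11} = 184 + 18 \frac{2 - 3 i}{13} \sqrt{-12} = 184 + \frac{18 \left(2 - 3 i\right)}{13} \cdot 2 i \sqrt{3} = 184 + \frac{36 i \sqrt{3} \left(2 - 3 i\right)}{13}$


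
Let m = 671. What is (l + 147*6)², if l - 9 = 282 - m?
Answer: 252004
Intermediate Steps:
l = -380 (l = 9 + (282 - 1*671) = 9 + (282 - 671) = 9 - 389 = -380)
(l + 147*6)² = (-380 + 147*6)² = (-380 + 882)² = 502² = 252004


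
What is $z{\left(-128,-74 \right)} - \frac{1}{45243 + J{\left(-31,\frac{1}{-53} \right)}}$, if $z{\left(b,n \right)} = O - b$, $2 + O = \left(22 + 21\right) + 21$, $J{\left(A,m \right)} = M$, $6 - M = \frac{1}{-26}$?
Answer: $\frac{223530224}{1176475} \approx 190.0$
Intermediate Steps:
$M = \frac{157}{26}$ ($M = 6 - \frac{1}{-26} = 6 - - \frac{1}{26} = 6 + \frac{1}{26} = \frac{157}{26} \approx 6.0385$)
$J{\left(A,m \right)} = \frac{157}{26}$
$O = 62$ ($O = -2 + \left(\left(22 + 21\right) + 21\right) = -2 + \left(43 + 21\right) = -2 + 64 = 62$)
$z{\left(b,n \right)} = 62 - b$
$z{\left(-128,-74 \right)} - \frac{1}{45243 + J{\left(-31,\frac{1}{-53} \right)}} = \left(62 - -128\right) - \frac{1}{45243 + \frac{157}{26}} = \left(62 + 128\right) - \frac{1}{\frac{1176475}{26}} = 190 - \frac{26}{1176475} = \frac{223530224}{1176475}$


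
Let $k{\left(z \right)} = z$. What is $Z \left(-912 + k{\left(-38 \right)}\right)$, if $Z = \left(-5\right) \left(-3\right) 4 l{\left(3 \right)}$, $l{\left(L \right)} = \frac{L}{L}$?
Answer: $-57000$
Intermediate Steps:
$l{\left(L \right)} = 1$
$Z = 60$ ($Z = \left(-5\right) \left(-3\right) 4 \cdot 1 = 15 \cdot 4 \cdot 1 = 60 \cdot 1 = 60$)
$Z \left(-912 + k{\left(-38 \right)}\right) = 60 \left(-912 - 38\right) = 60 \left(-950\right) = -57000$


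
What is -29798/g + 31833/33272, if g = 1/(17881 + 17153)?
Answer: -34734075856071/33272 ≈ -1.0439e+9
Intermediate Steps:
g = 1/35034 ≈ 2.8544e-5
-29798/g + 31833/33272 = -29798/1/35034 + 31833/33272 = -29798*35034 + 31833*(1/33272) = -1043943132 + 31833/33272 = -34734075856071/33272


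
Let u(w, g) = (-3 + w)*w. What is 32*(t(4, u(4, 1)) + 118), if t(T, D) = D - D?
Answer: 3776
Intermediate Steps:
u(w, g) = w*(-3 + w)
t(T, D) = 0
32*(t(4, u(4, 1)) + 118) = 32*(0 + 118) = 32*118 = 3776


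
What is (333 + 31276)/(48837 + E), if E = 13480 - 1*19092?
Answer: 31609/43225 ≈ 0.73127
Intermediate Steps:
E = -5612 (E = 13480 - 19092 = -5612)
(333 + 31276)/(48837 + E) = (333 + 31276)/(48837 - 5612) = 31609/43225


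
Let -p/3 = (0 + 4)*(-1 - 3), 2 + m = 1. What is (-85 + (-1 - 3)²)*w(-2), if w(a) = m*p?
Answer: 3312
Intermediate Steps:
m = -1 (m = -2 + 1 = -1)
p = 48 (p = -3*(0 + 4)*(-1 - 3) = -12*(-4) = -3*(-16) = 48)
w(a) = -48 (w(a) = -1*48 = -48)
(-85 + (-1 - 3)²)*w(-2) = (-85 + (-1 - 3)²)*(-48) = (-85 + (-4)²)*(-48) = (-85 + 16)*(-48) = -69*(-48) = 3312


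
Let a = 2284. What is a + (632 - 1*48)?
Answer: 2868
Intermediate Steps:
a + (632 - 1*48) = 2284 + (632 - 1*48) = 2284 + (632 - 48) = 2284 + 584 = 2868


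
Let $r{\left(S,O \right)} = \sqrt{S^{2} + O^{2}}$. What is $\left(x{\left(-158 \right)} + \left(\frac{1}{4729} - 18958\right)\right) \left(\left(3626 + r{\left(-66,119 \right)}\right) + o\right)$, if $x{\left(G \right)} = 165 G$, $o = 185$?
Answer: $- \frac{811504473321}{4729} - \frac{212937411 \sqrt{18517}}{4729} \approx -1.7773 \cdot 10^{8}$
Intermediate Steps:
$r{\left(S,O \right)} = \sqrt{O^{2} + S^{2}}$
$\left(x{\left(-158 \right)} + \left(\frac{1}{4729} - 18958\right)\right) \left(\left(3626 + r{\left(-66,119 \right)}\right) + o\right) = \left(165 \left(-158\right) + \left(\frac{1}{4729} - 18958\right)\right) \left(\left(3626 + \sqrt{119^{2} + \left(-66\right)^{2}}\right) + 185\right) = \left(-26070 + \left(\frac{1}{4729} - 18958\right)\right) \left(\left(3626 + \sqrt{14161 + 4356}\right) + 185\right) = \left(-26070 - \frac{89652381}{4729}\right) \left(\left(3626 + \sqrt{18517}\right) + 185\right) = - \frac{212937411 \left(3811 + \sqrt{18517}\right)}{4729} = - \frac{811504473321}{4729} - \frac{212937411 \sqrt{18517}}{4729}$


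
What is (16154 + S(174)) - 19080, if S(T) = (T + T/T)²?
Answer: 27699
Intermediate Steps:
S(T) = (1 + T)² (S(T) = (T + 1)² = (1 + T)²)
(16154 + S(174)) - 19080 = (16154 + (1 + 174)²) - 19080 = (16154 + 175²) - 19080 = (16154 + 30625) - 19080 = 46779 - 19080 = 27699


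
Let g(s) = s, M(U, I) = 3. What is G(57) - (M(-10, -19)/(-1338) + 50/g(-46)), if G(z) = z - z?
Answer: 11173/10258 ≈ 1.0892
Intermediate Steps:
G(z) = 0
G(57) - (M(-10, -19)/(-1338) + 50/g(-46)) = 0 - (3/(-1338) + 50/(-46)) = 0 - (3*(-1/1338) + 50*(-1/46)) = 0 - (-1/446 - 25/23) = 0 - 1*(-11173/10258) = 0 + 11173/10258 = 11173/10258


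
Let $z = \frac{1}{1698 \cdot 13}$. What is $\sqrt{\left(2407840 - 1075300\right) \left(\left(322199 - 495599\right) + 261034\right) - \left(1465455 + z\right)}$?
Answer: $\frac{\sqrt{56899639657343357706}}{22074} \approx 3.4172 \cdot 10^{5}$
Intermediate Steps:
$z = \frac{1}{22074} \approx 4.5302 \cdot 10^{-5}$
$\sqrt{\left(2407840 - 1075300\right) \left(\left(322199 - 495599\right) + 261034\right) - \left(1465455 + z\right)} = \sqrt{\left(2407840 - 1075300\right) \left(\left(322199 - 495599\right) + 261034\right) - \frac{32348453671}{22074}} = \sqrt{1332540 \left(\left(322199 - 495599\right) + 261034\right) - \frac{32348453671}{22074}} = \sqrt{1332540 \left(-173400 + 261034\right) - \frac{32348453671}{22074}} = \sqrt{1332540 \cdot 87634 - \frac{32348453671}{22074}} = \sqrt{116775810360 - \frac{32348453671}{22074}} = \sqrt{\frac{2577676889432969}{22074}} = \frac{\sqrt{56899639657343357706}}{22074}$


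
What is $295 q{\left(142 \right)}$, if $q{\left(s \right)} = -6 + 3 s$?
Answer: $123900$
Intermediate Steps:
$295 q{\left(142 \right)} = 295 \left(-6 + 3 \cdot 142\right) = 295 \left(-6 + 426\right) = 295 \cdot 420 = 123900$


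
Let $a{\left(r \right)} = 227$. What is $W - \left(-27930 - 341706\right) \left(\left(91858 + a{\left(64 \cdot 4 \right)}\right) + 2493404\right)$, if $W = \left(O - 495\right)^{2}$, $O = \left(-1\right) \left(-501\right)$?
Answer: $955689812040$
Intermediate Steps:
$O = 501$
$W = 36$ ($W = \left(501 - 495\right)^{2} = 6^{2} = 36$)
$W - \left(-27930 - 341706\right) \left(\left(91858 + a{\left(64 \cdot 4 \right)}\right) + 2493404\right) = 36 - \left(-27930 - 341706\right) \left(\left(91858 + 227\right) + 2493404\right) = 36 - - 369636 \left(92085 + 2493404\right) = 36 - \left(-369636\right) 2585489 = 36 - -955689812004 = 36 + 955689812004 = 955689812040$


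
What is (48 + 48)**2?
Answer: 9216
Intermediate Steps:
(48 + 48)**2 = 96**2 = 9216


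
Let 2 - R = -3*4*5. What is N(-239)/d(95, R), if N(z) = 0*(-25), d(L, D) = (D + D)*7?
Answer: 0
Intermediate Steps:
R = 62 (R = 2 - (-3*4)*5 = 2 - (-12)*5 = 2 - 1*(-60) = 2 + 60 = 62)
d(L, D) = 14*D (d(L, D) = (2*D)*7 = 14*D)
N(z) = 0
N(-239)/d(95, R) = 0/((14*62)) = 0/868 = 0*(1/868) = 0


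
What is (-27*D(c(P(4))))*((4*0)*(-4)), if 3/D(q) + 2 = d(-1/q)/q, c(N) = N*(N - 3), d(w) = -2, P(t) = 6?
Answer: 0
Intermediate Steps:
c(N) = N*(-3 + N)
D(q) = 3/(-2 - 2/q)
(-27*D(c(P(4))))*((4*0)*(-4)) = (-(-81)*6*(-3 + 6)/(2 + 2*(6*(-3 + 6))))*((4*0)*(-4)) = (-(-81)*6*3/(2 + 2*(6*3)))*(0*(-4)) = -(-81)*18/(2 + 2*18)*0 = -(-81)*18/(2 + 36)*0 = -(-81)*18/38*0 = -27*(-27/19)*0 = (729/19)*0 = 0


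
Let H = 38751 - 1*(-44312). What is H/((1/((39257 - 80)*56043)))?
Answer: 182372841299493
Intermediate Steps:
H = 83063 (H = 38751 + 44312 = 83063)
H/((1/((39257 - 80)*56043))) = 83063/((1/((39257 - 80)*56043))) = 83063/(((1/56043)/39177)) = 83063/(((1/39177)*(1/56043))) = 83063/(1/2195596611) = 83063*2195596611 = 182372841299493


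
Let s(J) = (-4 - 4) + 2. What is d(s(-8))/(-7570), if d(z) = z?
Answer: 3/3785 ≈ 0.00079260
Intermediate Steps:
s(J) = -6 (s(J) = -8 + 2 = -6)
d(s(-8))/(-7570) = -6/(-7570) = -6*(-1/7570) = 3/3785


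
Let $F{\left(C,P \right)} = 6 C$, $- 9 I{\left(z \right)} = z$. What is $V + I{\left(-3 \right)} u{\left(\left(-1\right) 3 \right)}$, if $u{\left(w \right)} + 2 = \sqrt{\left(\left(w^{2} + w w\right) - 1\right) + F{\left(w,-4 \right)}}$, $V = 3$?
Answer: $\frac{7}{3} + \frac{i}{3} \approx 2.3333 + 0.33333 i$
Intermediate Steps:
$I{\left(z \right)} = - \frac{z}{9}$
$u{\left(w \right)} = -2 + \sqrt{-1 + 2 w^{2} + 6 w}$ ($u{\left(w \right)} = -2 + \sqrt{\left(\left(w^{2} + w w\right) - 1\right) + 6 w} = -2 + \sqrt{\left(\left(w^{2} + w^{2}\right) - 1\right) + 6 w} = -2 + \sqrt{\left(2 w^{2} - 1\right) + 6 w} = -2 + \sqrt{\left(-1 + 2 w^{2}\right) + 6 w} = -2 + \sqrt{-1 + 2 w^{2} + 6 w}$)
$V + I{\left(-3 \right)} u{\left(\left(-1\right) 3 \right)} = 3 + \left(- \frac{1}{9}\right) \left(-3\right) \left(-2 + \sqrt{-1 + 2 \left(\left(-1\right) 3\right)^{2} + 6 \left(\left(-1\right) 3\right)}\right) = 3 + \frac{-2 + \sqrt{-1 + 2 \left(-3\right)^{2} + 6 \left(-3\right)}}{3} = 3 + \frac{-2 + \sqrt{-1 + 2 \cdot 9 - 18}}{3} = 3 + \frac{-2 + \sqrt{-1 + 18 - 18}}{3} = 3 + \frac{-2 + \sqrt{-1}}{3} = 3 + \frac{-2 + i}{3} = 3 - \left(\frac{2}{3} - \frac{i}{3}\right) = \frac{7}{3} + \frac{i}{3}$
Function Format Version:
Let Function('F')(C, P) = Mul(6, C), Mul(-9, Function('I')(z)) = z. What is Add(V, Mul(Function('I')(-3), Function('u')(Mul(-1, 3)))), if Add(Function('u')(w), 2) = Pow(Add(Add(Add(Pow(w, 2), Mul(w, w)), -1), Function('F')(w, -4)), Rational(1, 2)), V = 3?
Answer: Add(Rational(7, 3), Mul(Rational(1, 3), I)) ≈ Add(2.3333, Mul(0.33333, I))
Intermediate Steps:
Function('I')(z) = Mul(Rational(-1, 9), z)
Function('u')(w) = Add(-2, Pow(Add(-1, Mul(2, Pow(w, 2)), Mul(6, w)), Rational(1, 2))) (Function('u')(w) = Add(-2, Pow(Add(Add(Add(Pow(w, 2), Mul(w, w)), -1), Mul(6, w)), Rational(1, 2))) = Add(-2, Pow(Add(Add(Add(Pow(w, 2), Pow(w, 2)), -1), Mul(6, w)), Rational(1, 2))) = Add(-2, Pow(Add(Add(Mul(2, Pow(w, 2)), -1), Mul(6, w)), Rational(1, 2))) = Add(-2, Pow(Add(Add(-1, Mul(2, Pow(w, 2))), Mul(6, w)), Rational(1, 2))) = Add(-2, Pow(Add(-1, Mul(2, Pow(w, 2)), Mul(6, w)), Rational(1, 2))))
Add(V, Mul(Function('I')(-3), Function('u')(Mul(-1, 3)))) = Add(3, Mul(Mul(Rational(-1, 9), -3), Add(-2, Pow(Add(-1, Mul(2, Pow(Mul(-1, 3), 2)), Mul(6, Mul(-1, 3))), Rational(1, 2))))) = Add(3, Mul(Rational(1, 3), Add(-2, Pow(Add(-1, Mul(2, Pow(-3, 2)), Mul(6, -3)), Rational(1, 2))))) = Add(3, Mul(Rational(1, 3), Add(-2, Pow(Add(-1, Mul(2, 9), -18), Rational(1, 2))))) = Add(3, Mul(Rational(1, 3), Add(-2, Pow(Add(-1, 18, -18), Rational(1, 2))))) = Add(3, Mul(Rational(1, 3), Add(-2, Pow(-1, Rational(1, 2))))) = Add(3, Mul(Rational(1, 3), Add(-2, I))) = Add(3, Add(Rational(-2, 3), Mul(Rational(1, 3), I))) = Add(Rational(7, 3), Mul(Rational(1, 3), I))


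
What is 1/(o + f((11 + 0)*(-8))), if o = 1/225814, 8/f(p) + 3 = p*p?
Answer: 1748026174/1814253 ≈ 963.50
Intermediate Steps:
f(p) = 8/(-3 + p²) (f(p) = 8/(-3 + p*p) = 8/(-3 + p²))
o = 1/225814 ≈ 4.4284e-6
1/(o + f((11 + 0)*(-8))) = 1/(1/225814 + 8/(-3 + ((11 + 0)*(-8))²)) = 1/(1/225814 + 8/(-3 + (11*(-8))²)) = 1/(1/225814 + 8/(-3 + (-88)²)) = 1/(1/225814 + 8/(-3 + 7744)) = 1/(1/225814 + 8/7741) = 1/(1814253/1748026174) = 1748026174/1814253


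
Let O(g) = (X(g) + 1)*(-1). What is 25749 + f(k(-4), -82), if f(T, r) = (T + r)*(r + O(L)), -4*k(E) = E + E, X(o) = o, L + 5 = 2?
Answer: 32149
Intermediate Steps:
L = -3 (L = -5 + 2 = -3)
k(E) = -E/2 (k(E) = -(E + E)/4 = -E/2)
O(g) = -1 - g (O(g) = (g + 1)*(-1) = (1 + g)*(-1) = -1 - g)
f(T, r) = (2 + r)*(T + r) (f(T, r) = (T + r)*(r + (-1 - 1*(-3))) = (T + r)*(r + (-1 + 3)) = (T + r)*(r + 2) = (T + r)*(2 + r) = (2 + r)*(T + r))
25749 + f(k(-4), -82) = 25749 + ((-82)² + 2*(-½*(-4)) + 2*(-82) - ½*(-4)*(-82)) = 25749 + (6724 + 2*2 - 164 + 2*(-82)) = 25749 + (6724 + 4 - 164 - 164) = 25749 + 6400 = 32149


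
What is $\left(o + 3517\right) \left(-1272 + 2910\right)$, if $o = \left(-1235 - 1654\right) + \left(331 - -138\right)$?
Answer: $1796886$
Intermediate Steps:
$o = -2420$ ($o = -2889 + \left(331 + 138\right) = -2889 + 469 = -2420$)
$\left(o + 3517\right) \left(-1272 + 2910\right) = \left(-2420 + 3517\right) \left(-1272 + 2910\right) = 1097 \cdot 1638 = 1796886$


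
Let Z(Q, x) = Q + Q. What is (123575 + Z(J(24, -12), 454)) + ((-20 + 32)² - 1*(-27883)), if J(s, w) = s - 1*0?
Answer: 151650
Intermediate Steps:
J(s, w) = s (J(s, w) = s + 0 = s)
Z(Q, x) = 2*Q
(123575 + Z(J(24, -12), 454)) + ((-20 + 32)² - 1*(-27883)) = (123575 + 2*24) + ((-20 + 32)² - 1*(-27883)) = (123575 + 48) + (12² + 27883) = 123623 + (144 + 27883) = 123623 + 28027 = 151650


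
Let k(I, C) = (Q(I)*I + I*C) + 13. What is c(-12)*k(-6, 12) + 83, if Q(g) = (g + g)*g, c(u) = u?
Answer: 5975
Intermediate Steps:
Q(g) = 2*g**2 (Q(g) = (2*g)*g = 2*g**2)
k(I, C) = 13 + 2*I**3 + C*I (k(I, C) = ((2*I**2)*I + I*C) + 13 = (2*I**3 + C*I) + 13 = 13 + 2*I**3 + C*I)
c(-12)*k(-6, 12) + 83 = -12*(13 + 2*(-6)**3 + 12*(-6)) + 83 = -12*(13 + 2*(-216) - 72) + 83 = -12*(13 - 432 - 72) + 83 = -12*(-491) + 83 = 5892 + 83 = 5975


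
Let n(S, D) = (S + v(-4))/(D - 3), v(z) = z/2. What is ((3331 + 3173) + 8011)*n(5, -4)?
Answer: -43545/7 ≈ -6220.7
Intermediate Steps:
v(z) = z/2 (v(z) = z*(½) = z/2)
n(S, D) = (-2 + S)/(-3 + D) (n(S, D) = (S + (½)*(-4))/(D - 3) = (S - 2)/(-3 + D) = (-2 + S)/(-3 + D))
((3331 + 3173) + 8011)*n(5, -4) = ((3331 + 3173) + 8011)*((-2 + 5)/(-3 - 4)) = (6504 + 8011)*(3/(-7)) = 14515*(-⅐*3) = 14515*(-3/7) = -43545/7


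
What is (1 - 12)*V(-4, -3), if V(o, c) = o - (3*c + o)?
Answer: -99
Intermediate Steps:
V(o, c) = -3*c (V(o, c) = o - (o + 3*c) = o + (-o - 3*c) = -3*c)
(1 - 12)*V(-4, -3) = (1 - 12)*(-3*(-3)) = -11*9 = -99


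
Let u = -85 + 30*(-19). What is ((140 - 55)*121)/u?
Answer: -2057/131 ≈ -15.702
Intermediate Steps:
u = -655 (u = -85 - 570 = -655)
((140 - 55)*121)/u = ((140 - 55)*121)/(-655) = (85*121)*(-1/655) = 10285*(-1/655) = -2057/131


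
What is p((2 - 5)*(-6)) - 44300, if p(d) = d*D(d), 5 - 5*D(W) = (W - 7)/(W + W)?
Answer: -442831/10 ≈ -44283.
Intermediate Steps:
D(W) = 1 - (-7 + W)/(10*W) (D(W) = 1 - (W - 7)/(5*(W + W)) = 1 - (-7 + W)/(5*(2*W)) = 1 - (-7 + W)*1/(2*W)/5 = 1 - (-7 + W)/(10*W))
p(d) = 7/10 + 9*d/10 (p(d) = d*((7 + 9*d)/(10*d)) = 7/10 + 9*d/10)
p((2 - 5)*(-6)) - 44300 = (7/10 + 9*((2 - 5)*(-6))/10) - 44300 = (7/10 + 9*(-3*(-6))/10) - 44300 = (7/10 + (9/10)*18) - 44300 = (7/10 + 81/5) - 44300 = 169/10 - 44300 = -442831/10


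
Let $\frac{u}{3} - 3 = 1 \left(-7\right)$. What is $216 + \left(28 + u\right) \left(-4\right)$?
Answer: $152$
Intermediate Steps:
$u = -12$ ($u = 9 + 3 \cdot 1 \left(-7\right) = 9 + 3 \left(-7\right) = 9 - 21 = -12$)
$216 + \left(28 + u\right) \left(-4\right) = 216 + \left(28 - 12\right) \left(-4\right) = 216 + 16 \left(-4\right) = 216 - 64 = 152$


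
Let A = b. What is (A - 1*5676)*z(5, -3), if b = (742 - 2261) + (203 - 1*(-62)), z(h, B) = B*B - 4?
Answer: -34650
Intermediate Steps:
z(h, B) = -4 + B² (z(h, B) = B² - 4 = -4 + B²)
b = -1254 (b = -1519 + (203 + 62) = -1519 + 265 = -1254)
A = -1254
(A - 1*5676)*z(5, -3) = (-1254 - 1*5676)*(-4 + (-3)²) = (-1254 - 5676)*(-4 + 9) = -6930*5 = -34650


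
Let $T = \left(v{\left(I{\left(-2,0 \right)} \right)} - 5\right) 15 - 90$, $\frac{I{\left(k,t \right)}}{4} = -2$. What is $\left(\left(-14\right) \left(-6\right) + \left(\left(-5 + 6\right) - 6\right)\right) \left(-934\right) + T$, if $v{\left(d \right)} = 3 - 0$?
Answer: $-73906$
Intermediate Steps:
$I{\left(k,t \right)} = -8$ ($I{\left(k,t \right)} = 4 \left(-2\right) = -8$)
$v{\left(d \right)} = 3$ ($v{\left(d \right)} = 3 + 0 = 3$)
$T = -120$ ($T = \left(3 - 5\right) 15 - 90 = \left(-2\right) 15 - 90 = -30 - 90 = -120$)
$\left(\left(-14\right) \left(-6\right) + \left(\left(-5 + 6\right) - 6\right)\right) \left(-934\right) + T = \left(\left(-14\right) \left(-6\right) + \left(\left(-5 + 6\right) - 6\right)\right) \left(-934\right) - 120 = \left(84 + \left(1 - 6\right)\right) \left(-934\right) - 120 = \left(84 - 5\right) \left(-934\right) - 120 = 79 \left(-934\right) - 120 = -73786 - 120 = -73906$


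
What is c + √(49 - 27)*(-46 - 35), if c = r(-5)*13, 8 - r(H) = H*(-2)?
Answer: -26 - 81*√22 ≈ -405.92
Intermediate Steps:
r(H) = 8 + 2*H (r(H) = 8 - H*(-2) = 8 - (-2)*H = 8 + 2*H)
c = -26 (c = (8 + 2*(-5))*13 = (8 - 10)*13 = -2*13 = -26)
c + √(49 - 27)*(-46 - 35) = -26 + √(49 - 27)*(-46 - 35) = -26 + √22*(-81) = -26 - 81*√22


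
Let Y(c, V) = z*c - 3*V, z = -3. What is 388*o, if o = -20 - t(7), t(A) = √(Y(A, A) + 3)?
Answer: -7760 - 388*I*√39 ≈ -7760.0 - 2423.1*I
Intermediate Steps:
Y(c, V) = -3*V - 3*c (Y(c, V) = -3*c - 3*V = -3*V - 3*c)
t(A) = √(3 - 6*A) (t(A) = √((-3*A - 3*A) + 3) = √(-6*A + 3) = √(3 - 6*A))
o = -20 - I*√39 (o = -20 - √(3 - 6*7) = -20 - √(3 - 42) = -20 - √(-39) = -20 - I*√39 ≈ -20.0 - 6.245*I)
388*o = 388*(-20 - I*√39) = -7760 - 388*I*√39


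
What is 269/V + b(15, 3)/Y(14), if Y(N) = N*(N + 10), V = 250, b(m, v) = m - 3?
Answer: 3891/3500 ≈ 1.1117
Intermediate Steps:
b(m, v) = -3 + m
Y(N) = N*(10 + N)
269/V + b(15, 3)/Y(14) = 269/250 + (-3 + 15)/((14*(10 + 14))) = 269*(1/250) + 12/((14*24)) = 269/250 + 12/336 = 269/250 + 12*(1/336) = 269/250 + 1/28 = 3891/3500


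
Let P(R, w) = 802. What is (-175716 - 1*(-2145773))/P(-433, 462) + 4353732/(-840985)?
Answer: 1653296693081/674469970 ≈ 2451.3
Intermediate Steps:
(-175716 - 1*(-2145773))/P(-433, 462) + 4353732/(-840985) = (-175716 - 1*(-2145773))/802 + 4353732/(-840985) = (-175716 + 2145773)*(1/802) + 4353732*(-1/840985) = 1970057*(1/802) - 4353732/840985 = 1970057/802 - 4353732/840985 = 1653296693081/674469970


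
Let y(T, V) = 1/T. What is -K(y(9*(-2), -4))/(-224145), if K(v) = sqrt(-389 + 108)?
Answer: I*sqrt(281)/224145 ≈ 7.4787e-5*I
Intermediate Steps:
K(v) = I*sqrt(281) (K(v) = sqrt(-281) = I*sqrt(281))
-K(y(9*(-2), -4))/(-224145) = -I*sqrt(281)/(-224145) = -I*sqrt(281)*(-1)/224145 = -(-1)*I*sqrt(281)/224145 = I*sqrt(281)/224145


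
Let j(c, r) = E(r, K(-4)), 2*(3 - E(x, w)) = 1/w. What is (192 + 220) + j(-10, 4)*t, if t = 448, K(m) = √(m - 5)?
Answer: 1756 + 224*I/3 ≈ 1756.0 + 74.667*I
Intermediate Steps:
K(m) = √(-5 + m)
E(x, w) = 3 - 1/(2*w)
j(c, r) = 3 + I/6 (j(c, r) = 3 - 1/(2*√(-5 - 4)) = 3 - (-I/3)/2 = 3 - (-1)*I/6 = 3 + I/6)
(192 + 220) + j(-10, 4)*t = (192 + 220) + (3 + I/6)*448 = 412 + (1344 + 224*I/3) = 1756 + 224*I/3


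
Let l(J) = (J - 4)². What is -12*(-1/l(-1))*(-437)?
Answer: -5244/25 ≈ -209.76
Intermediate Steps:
l(J) = (-4 + J)²
-12*(-1/l(-1))*(-437) = -12*(-1/(-4 - 1)²)*(-437) = -12/((-1*(-5)²))*(-437) = -12/((-1*25))*(-437) = -12/(-25)*(-437) = -12*(-1/25)*(-437) = (12/25)*(-437) = -5244/25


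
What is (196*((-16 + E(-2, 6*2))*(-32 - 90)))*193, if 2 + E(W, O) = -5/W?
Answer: 71532748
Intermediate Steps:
E(W, O) = -2 - 5/W
(196*((-16 + E(-2, 6*2))*(-32 - 90)))*193 = (196*((-16 + (-2 - 5/(-2)))*(-32 - 90)))*193 = (196*((-16 + (-2 - 5*(-½)))*(-122)))*193 = (196*((-16 + (-2 + 5/2))*(-122)))*193 = (196*((-16 + ½)*(-122)))*193 = (196*(-31/2*(-122)))*193 = (196*1891)*193 = 370636*193 = 71532748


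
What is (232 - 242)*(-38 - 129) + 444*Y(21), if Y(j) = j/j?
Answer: 2114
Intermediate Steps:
Y(j) = 1
(232 - 242)*(-38 - 129) + 444*Y(21) = (232 - 242)*(-38 - 129) + 444*1 = -10*(-167) + 444 = 1670 + 444 = 2114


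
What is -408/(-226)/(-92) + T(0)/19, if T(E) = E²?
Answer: -51/2599 ≈ -0.019623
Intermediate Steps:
-408/(-226)/(-92) + T(0)/19 = -408/(-226)/(-92) + 0²/19 = -408*(-1/226)*(-1/92) + 0*(1/19) = (204/113)*(-1/92) + 0 = -51/2599 + 0 = -51/2599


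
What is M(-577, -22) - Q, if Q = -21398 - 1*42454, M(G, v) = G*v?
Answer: 76546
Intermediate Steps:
Q = -63852 (Q = -21398 - 42454 = -63852)
M(-577, -22) - Q = -577*(-22) - 1*(-63852) = 12694 + 63852 = 76546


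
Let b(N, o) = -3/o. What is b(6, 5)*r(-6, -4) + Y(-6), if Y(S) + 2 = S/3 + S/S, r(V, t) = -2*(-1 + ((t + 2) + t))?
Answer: -57/5 ≈ -11.400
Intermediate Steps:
r(V, t) = -2 - 4*t (r(V, t) = -2*(-1 + ((2 + t) + t)) = -2*(-1 + (2 + 2*t)) = -2*(1 + 2*t) = -2 - 4*t)
Y(S) = -1 + S/3 (Y(S) = -2 + (S/3 + S/S) = -2 + (S*(⅓) + 1) = -2 + (S/3 + 1) = -2 + (1 + S/3) = -1 + S/3)
b(6, 5)*r(-6, -4) + Y(-6) = (-3/5)*(-2 - 4*(-4)) + (-1 + (⅓)*(-6)) = (-3*⅕)*(-2 + 16) + (-1 - 2) = -⅗*14 - 3 = -42/5 - 3 = -57/5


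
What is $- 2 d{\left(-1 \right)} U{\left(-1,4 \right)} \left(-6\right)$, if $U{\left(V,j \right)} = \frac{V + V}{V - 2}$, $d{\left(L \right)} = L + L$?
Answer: $-16$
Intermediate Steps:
$d{\left(L \right)} = 2 L$
$U{\left(V,j \right)} = \frac{2 V}{-2 + V}$
$- 2 d{\left(-1 \right)} U{\left(-1,4 \right)} \left(-6\right) = - 2 \cdot 2 \left(-1\right) 2 \left(-1\right) \frac{1}{-2 - 1} \left(-6\right) = \left(-2\right) \left(-2\right) 2 \left(-1\right) \frac{1}{-3} \left(-6\right) = 4 \cdot 2 \left(-1\right) \left(- \frac{1}{3}\right) \left(-6\right) = 4 \cdot \frac{2}{3} \left(-6\right) = \frac{8}{3} \left(-6\right) = -16$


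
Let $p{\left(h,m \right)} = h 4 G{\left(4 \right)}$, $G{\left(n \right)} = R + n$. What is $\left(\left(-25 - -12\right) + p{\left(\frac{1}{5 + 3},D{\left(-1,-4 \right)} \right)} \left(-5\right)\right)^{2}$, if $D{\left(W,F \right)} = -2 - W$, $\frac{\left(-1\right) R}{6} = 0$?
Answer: $529$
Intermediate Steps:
$R = 0$ ($R = \left(-6\right) 0 = 0$)
$G{\left(n \right)} = n$ ($G{\left(n \right)} = 0 + n = n$)
$p{\left(h,m \right)} = 16 h$ ($p{\left(h,m \right)} = h 4 \cdot 4 = 4 h 4 = 16 h$)
$\left(\left(-25 - -12\right) + p{\left(\frac{1}{5 + 3},D{\left(-1,-4 \right)} \right)} \left(-5\right)\right)^{2} = \left(\left(-25 - -12\right) + \frac{16}{5 + 3} \left(-5\right)\right)^{2} = \left(\left(-25 + 12\right) + \frac{16}{8} \left(-5\right)\right)^{2} = \left(-13 + 16 \cdot \frac{1}{8} \left(-5\right)\right)^{2} = \left(-13 + 2 \left(-5\right)\right)^{2} = \left(-13 - 10\right)^{2} = \left(-23\right)^{2} = 529$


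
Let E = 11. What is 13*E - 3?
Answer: 140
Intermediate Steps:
13*E - 3 = 13*11 - 3 = 143 - 3 = 140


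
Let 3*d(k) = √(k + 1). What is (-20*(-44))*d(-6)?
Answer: 880*I*√5/3 ≈ 655.91*I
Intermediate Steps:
d(k) = √(1 + k)/3 (d(k) = √(k + 1)/3 = √(1 + k)/3)
(-20*(-44))*d(-6) = (-20*(-44))*(√(1 - 6)/3) = 880*(√(-5)/3) = 880*((I*√5)/3) = 880*(I*√5/3) = 880*I*√5/3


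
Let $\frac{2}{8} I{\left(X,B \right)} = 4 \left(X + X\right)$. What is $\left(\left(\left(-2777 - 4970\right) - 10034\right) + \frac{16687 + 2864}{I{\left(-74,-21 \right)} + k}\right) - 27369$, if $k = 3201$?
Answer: $- \frac{767151}{17} \approx -45127.0$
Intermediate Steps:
$I{\left(X,B \right)} = 32 X$ ($I{\left(X,B \right)} = 4 \cdot 4 \left(X + X\right) = 4 \cdot 4 \cdot 2 X = 4 \cdot 8 X = 32 X$)
$\left(\left(\left(-2777 - 4970\right) - 10034\right) + \frac{16687 + 2864}{I{\left(-74,-21 \right)} + k}\right) - 27369 = \left(\left(\left(-2777 - 4970\right) - 10034\right) + \frac{16687 + 2864}{32 \left(-74\right) + 3201}\right) - 27369 = \left(\left(-7747 - 10034\right) + \frac{19551}{-2368 + 3201}\right) - 27369 = \left(-17781 + \frac{19551}{833}\right) - 27369 = \left(-17781 + 19551 \cdot \frac{1}{833}\right) - 27369 = \left(-17781 + \frac{399}{17}\right) - 27369 = - \frac{301878}{17} - 27369 = - \frac{767151}{17}$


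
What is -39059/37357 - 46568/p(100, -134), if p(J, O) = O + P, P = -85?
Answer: 1731086855/8181183 ≈ 211.59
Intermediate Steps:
p(J, O) = -85 + O (p(J, O) = O - 85 = -85 + O)
-39059/37357 - 46568/p(100, -134) = -39059/37357 - 46568/(-85 - 134) = -39059*1/37357 - 46568/(-219) = -39059/37357 - 46568*(-1/219) = -39059/37357 + 46568/219 = 1731086855/8181183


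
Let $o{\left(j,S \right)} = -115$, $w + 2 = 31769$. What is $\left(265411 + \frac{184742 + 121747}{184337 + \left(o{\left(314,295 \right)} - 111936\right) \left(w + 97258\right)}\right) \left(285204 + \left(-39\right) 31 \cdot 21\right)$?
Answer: $\frac{996935832722750644635}{14457195938} \approx 6.8958 \cdot 10^{10}$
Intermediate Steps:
$w = 31767$ ($w = -2 + 31769 = 31767$)
$\left(265411 + \frac{184742 + 121747}{184337 + \left(o{\left(314,295 \right)} - 111936\right) \left(w + 97258\right)}\right) \left(285204 + \left(-39\right) 31 \cdot 21\right) = \left(265411 + \frac{184742 + 121747}{184337 + \left(-115 - 111936\right) \left(31767 + 97258\right)}\right) \left(285204 + \left(-39\right) 31 \cdot 21\right) = \left(265411 + \frac{306489}{184337 - 14457380275}\right) \left(285204 - 25389\right) = \left(265411 + \frac{306489}{-14457195938}\right) 259815 = \left(265411 + 306489 \left(- \frac{1}{14457195938}\right)\right) 259815 = \left(265411 - \frac{306489}{14457195938}\right) 259815 = \frac{3837098830794029}{14457195938} \cdot 259815 = \frac{996935832722750644635}{14457195938}$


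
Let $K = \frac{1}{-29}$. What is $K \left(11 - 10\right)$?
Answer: $- \frac{1}{29} \approx -0.034483$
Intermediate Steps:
$K = - \frac{1}{29} \approx -0.034483$
$K \left(11 - 10\right) = - \frac{11 - 10}{29} = \left(- \frac{1}{29}\right) 1 = - \frac{1}{29}$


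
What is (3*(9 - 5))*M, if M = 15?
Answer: 180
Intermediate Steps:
(3*(9 - 5))*M = (3*(9 - 5))*15 = (3*4)*15 = 12*15 = 180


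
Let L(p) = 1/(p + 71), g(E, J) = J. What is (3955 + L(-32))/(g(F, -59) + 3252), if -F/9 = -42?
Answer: 154246/124527 ≈ 1.2387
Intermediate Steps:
F = 378 (F = -9*(-42) = 378)
L(p) = 1/(71 + p)
(3955 + L(-32))/(g(F, -59) + 3252) = (3955 + 1/(71 - 32))/(-59 + 3252) = (3955 + 1/39)/3193 = (3955 + 1/39)*(1/3193) = (154246/39)*(1/3193) = 154246/124527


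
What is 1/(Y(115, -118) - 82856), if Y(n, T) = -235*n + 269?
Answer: -1/109612 ≈ -9.1231e-6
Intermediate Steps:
Y(n, T) = 269 - 235*n
1/(Y(115, -118) - 82856) = 1/((269 - 235*115) - 82856) = 1/((269 - 27025) - 82856) = 1/(-26756 - 82856) = 1/(-109612) = -1/109612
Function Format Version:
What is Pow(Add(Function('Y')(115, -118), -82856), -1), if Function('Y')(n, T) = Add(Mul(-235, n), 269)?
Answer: Rational(-1, 109612) ≈ -9.1231e-6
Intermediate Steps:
Function('Y')(n, T) = Add(269, Mul(-235, n))
Pow(Add(Function('Y')(115, -118), -82856), -1) = Pow(Add(Add(269, Mul(-235, 115)), -82856), -1) = Pow(Add(Add(269, -27025), -82856), -1) = Pow(Add(-26756, -82856), -1) = Pow(-109612, -1) = Rational(-1, 109612)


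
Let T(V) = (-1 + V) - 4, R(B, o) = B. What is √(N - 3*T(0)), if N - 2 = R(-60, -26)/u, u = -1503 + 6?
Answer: √4242997/499 ≈ 4.1280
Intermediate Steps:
u = -1497
T(V) = -5 + V
N = 1018/499 (N = 2 - 60/(-1497) = 2 - 60*(-1/1497) = 2 + 20/499 = 1018/499 ≈ 2.0401)
√(N - 3*T(0)) = √(1018/499 - 3*(-5 + 0)) = √(1018/499 - 3*(-5)) = √(1018/499 + 15) = √(8503/499) = √4242997/499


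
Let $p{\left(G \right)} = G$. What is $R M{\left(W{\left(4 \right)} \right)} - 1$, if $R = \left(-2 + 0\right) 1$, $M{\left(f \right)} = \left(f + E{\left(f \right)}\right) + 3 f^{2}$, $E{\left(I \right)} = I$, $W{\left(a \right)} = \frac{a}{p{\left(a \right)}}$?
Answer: $-11$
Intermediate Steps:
$W{\left(a \right)} = 1$ ($W{\left(a \right)} = \frac{a}{a} = 1$)
$M{\left(f \right)} = 2 f + 3 f^{2}$ ($M{\left(f \right)} = \left(f + f\right) + 3 f^{2} = 2 f + 3 f^{2}$)
$R = -2$ ($R = \left(-2\right) 1 = -2$)
$R M{\left(W{\left(4 \right)} \right)} - 1 = - 2 \cdot 1 \left(2 + 3 \cdot 1\right) - 1 = - 2 \cdot 1 \left(2 + 3\right) - 1 = - 2 \cdot 1 \cdot 5 - 1 = \left(-2\right) 5 - 1 = -10 - 1 = -11$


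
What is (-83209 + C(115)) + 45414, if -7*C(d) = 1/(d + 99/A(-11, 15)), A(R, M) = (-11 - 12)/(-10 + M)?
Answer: -568814773/15050 ≈ -37795.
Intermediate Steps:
A(R, M) = -23/(-10 + M)
C(d) = -1/(7*(-495/23 + d)) (C(d) = -1/(7*(d + 99/((-23/(-10 + 15))))) = -1/(7*(d + 99/((-23/5)))) = -1/(7*(d + 99/((-23*1/5)))) = -1/(7*(d + 99/(-23/5))) = -1/(7*(d + 99*(-5/23))) = -1/(7*(d - 495/23)) = -1/(7*(-495/23 + d)))
(-83209 + C(115)) + 45414 = (-83209 + 23/(7*(495 - 23*115))) + 45414 = (-83209 + 23/(7*(495 - 2645))) + 45414 = (-83209 + (23/7)/(-2150)) + 45414 = (-83209 + (23/7)*(-1/2150)) + 45414 = (-83209 - 23/15050) + 45414 = -1252295473/15050 + 45414 = -568814773/15050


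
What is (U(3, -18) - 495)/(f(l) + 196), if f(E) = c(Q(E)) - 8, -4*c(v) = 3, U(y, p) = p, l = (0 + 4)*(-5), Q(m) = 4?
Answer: -2052/749 ≈ -2.7397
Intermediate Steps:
l = -20 (l = 4*(-5) = -20)
c(v) = -¾ (c(v) = -¼*3 = -¾)
f(E) = -35/4 (f(E) = -¾ - 8 = -35/4)
(U(3, -18) - 495)/(f(l) + 196) = (-18 - 495)/(-35/4 + 196) = -513/749/4 = -513*4/749 = -2052/749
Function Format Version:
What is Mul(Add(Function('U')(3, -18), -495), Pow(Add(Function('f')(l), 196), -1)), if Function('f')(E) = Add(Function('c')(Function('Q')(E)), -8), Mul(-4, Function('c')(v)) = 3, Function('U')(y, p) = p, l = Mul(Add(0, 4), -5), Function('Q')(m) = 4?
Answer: Rational(-2052, 749) ≈ -2.7397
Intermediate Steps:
l = -20 (l = Mul(4, -5) = -20)
Function('c')(v) = Rational(-3, 4) (Function('c')(v) = Mul(Rational(-1, 4), 3) = Rational(-3, 4))
Function('f')(E) = Rational(-35, 4) (Function('f')(E) = Add(Rational(-3, 4), -8) = Rational(-35, 4))
Mul(Add(Function('U')(3, -18), -495), Pow(Add(Function('f')(l), 196), -1)) = Mul(Add(-18, -495), Pow(Add(Rational(-35, 4), 196), -1)) = Mul(-513, Pow(Rational(749, 4), -1)) = Mul(-513, Rational(4, 749)) = Rational(-2052, 749)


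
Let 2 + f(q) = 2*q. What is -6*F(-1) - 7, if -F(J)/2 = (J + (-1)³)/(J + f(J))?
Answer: -11/5 ≈ -2.2000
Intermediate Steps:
f(q) = -2 + 2*q
F(J) = -2*(-1 + J)/(-2 + 3*J) (F(J) = -2*(J + (-1)³)/(J + (-2 + 2*J)) = -2*(J - 1)/(-2 + 3*J) = -2*(-1 + J)/(-2 + 3*J))
-6*F(-1) - 7 = -12*(1 - 1*(-1))/(-2 + 3*(-1)) - 7 = -12*(1 + 1)/(-2 - 3) - 7 = -12*2/(-5) - 7 = -12*(-1)*2/5 - 7 = -6*(-⅘) - 7 = 24/5 - 7 = -11/5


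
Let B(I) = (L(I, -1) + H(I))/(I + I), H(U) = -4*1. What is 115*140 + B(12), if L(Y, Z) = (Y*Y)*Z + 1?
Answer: 128751/8 ≈ 16094.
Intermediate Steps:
L(Y, Z) = 1 + Z*Y² (L(Y, Z) = Y²*Z + 1 = Z*Y² + 1 = 1 + Z*Y²)
H(U) = -4
B(I) = (-3 - I²)/(2*I) (B(I) = ((1 - I²) - 4)/(I + I) = (-3 - I²)/((2*I)) = (-3 - I²)*(1/(2*I)) = (-3 - I²)/(2*I))
115*140 + B(12) = 115*140 + (½)*(-3 - 1*12²)/12 = 16100 + (½)*(1/12)*(-3 - 1*144) = 16100 + (½)*(1/12)*(-3 - 144) = 16100 + (½)*(1/12)*(-147) = 16100 - 49/8 = 128751/8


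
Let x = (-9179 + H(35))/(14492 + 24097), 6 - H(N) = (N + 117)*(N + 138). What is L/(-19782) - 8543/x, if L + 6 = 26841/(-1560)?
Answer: 53827843026281/5791378320 ≈ 9294.5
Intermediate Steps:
H(N) = 6 - (117 + N)*(138 + N) (H(N) = 6 - (N + 117)*(N + 138) = 6 - (117 + N)*(138 + N))
L = -12067/520 (L = -6 + 26841/(-1560) = -6 + 26841*(-1/1560) = -6 - 8947/520 = -12067/520 ≈ -23.206)
x = -11823/12863 (x = (-9179 + (-16140 - 1*35² - 255*35))/(14492 + 24097) = (-9179 + (-16140 - 1*1225 - 8925))/38589 = (-9179 + (-16140 - 1225 - 8925))*(1/38589) = (-9179 - 26290)*(1/38589) = -35469*1/38589 = -11823/12863 ≈ -0.91915)
L/(-19782) - 8543/x = -12067/520/(-19782) - 8543/(-11823/12863) = -12067/520*(-1/19782) - 8543*(-12863/11823) = 12067/10286640 + 109888609/11823 = 53827843026281/5791378320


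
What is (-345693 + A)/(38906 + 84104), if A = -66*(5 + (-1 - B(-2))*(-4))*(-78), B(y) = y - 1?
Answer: -361137/123010 ≈ -2.9358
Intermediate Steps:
B(y) = -1 + y
A = -15444 (A = -66*(5 + (-1 - (-1 - 2))*(-4))*(-78) = -66*(5 + (-1 - 1*(-3))*(-4))*(-78) = -66*(5 + (-1 + 3)*(-4))*(-78) = -66*(5 + 2*(-4))*(-78) = -66*(5 - 8)*(-78) = -66*(-3)*(-78) = 198*(-78) = -15444)
(-345693 + A)/(38906 + 84104) = (-345693 - 15444)/(38906 + 84104) = -361137/123010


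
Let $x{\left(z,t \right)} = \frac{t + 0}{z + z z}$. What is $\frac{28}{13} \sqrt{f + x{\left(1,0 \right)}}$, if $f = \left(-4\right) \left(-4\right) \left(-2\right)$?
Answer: $\frac{112 i \sqrt{2}}{13} \approx 12.184 i$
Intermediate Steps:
$f = -32$ ($f = 16 \left(-2\right) = -32$)
$x{\left(z,t \right)} = \frac{t}{z + z^{2}}$
$\frac{28}{13} \sqrt{f + x{\left(1,0 \right)}} = \frac{28}{13} \sqrt{-32 + \frac{0}{1 \left(1 + 1\right)}} = 28 \cdot \frac{1}{13} \sqrt{-32 + 0 \cdot 1 \cdot \frac{1}{2}} = \frac{28 \sqrt{-32 + 0 \cdot 1 \cdot \frac{1}{2}}}{13} = \frac{28 \sqrt{-32 + 0}}{13} = \frac{28 \sqrt{-32}}{13} = \frac{28 \cdot 4 i \sqrt{2}}{13} = \frac{112 i \sqrt{2}}{13}$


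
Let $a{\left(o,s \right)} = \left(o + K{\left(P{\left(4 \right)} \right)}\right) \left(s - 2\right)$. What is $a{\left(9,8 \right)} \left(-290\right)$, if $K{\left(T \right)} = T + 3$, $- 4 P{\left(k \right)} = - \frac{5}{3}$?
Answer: $-21605$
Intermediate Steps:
$P{\left(k \right)} = \frac{5}{12}$ ($P{\left(k \right)} = - \frac{\left(-5\right) \frac{1}{3}}{4} = \left(- \frac{1}{4}\right) \left(- \frac{5}{3}\right) = \frac{5}{12}$)
$K{\left(T \right)} = 3 + T$
$a{\left(o,s \right)} = \left(-2 + s\right) \left(\frac{41}{12} + o\right)$ ($a{\left(o,s \right)} = \left(o + \left(3 + \frac{5}{12}\right)\right) \left(s - 2\right) = \left(o + \frac{41}{12}\right) \left(-2 + s\right) = \left(\frac{41}{12} + o\right) \left(-2 + s\right) = \left(-2 + s\right) \left(\frac{41}{12} + o\right)$)
$a{\left(9,8 \right)} \left(-290\right) = \left(- \frac{41}{6} - 18 + \frac{41}{12} \cdot 8 + 9 \cdot 8\right) \left(-290\right) = \left(- \frac{41}{6} - 18 + \frac{82}{3} + 72\right) \left(-290\right) = \frac{149}{2} \left(-290\right) = -21605$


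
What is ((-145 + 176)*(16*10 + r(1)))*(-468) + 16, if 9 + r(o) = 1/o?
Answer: -2205200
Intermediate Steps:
r(o) = -9 + 1/o
((-145 + 176)*(16*10 + r(1)))*(-468) + 16 = ((-145 + 176)*(16*10 + (-9 + 1/1)))*(-468) + 16 = (31*(160 + (-9 + 1)))*(-468) + 16 = (31*(160 - 8))*(-468) + 16 = (31*152)*(-468) + 16 = 4712*(-468) + 16 = -2205216 + 16 = -2205200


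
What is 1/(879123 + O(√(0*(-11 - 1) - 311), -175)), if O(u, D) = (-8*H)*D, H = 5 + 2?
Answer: 1/888923 ≈ 1.1250e-6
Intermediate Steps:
H = 7
O(u, D) = -56*D (O(u, D) = (-8*7)*D = -56*D)
1/(879123 + O(√(0*(-11 - 1) - 311), -175)) = 1/(879123 - 56*(-175)) = 1/(879123 + 9800) = 1/888923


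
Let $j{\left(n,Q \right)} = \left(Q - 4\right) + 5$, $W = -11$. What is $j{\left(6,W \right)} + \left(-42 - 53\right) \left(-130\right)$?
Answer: $12340$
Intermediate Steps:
$j{\left(n,Q \right)} = 1 + Q$ ($j{\left(n,Q \right)} = \left(-4 + Q\right) + 5 = 1 + Q$)
$j{\left(6,W \right)} + \left(-42 - 53\right) \left(-130\right) = \left(1 - 11\right) + \left(-42 - 53\right) \left(-130\right) = -10 - -12350 = -10 + 12350 = 12340$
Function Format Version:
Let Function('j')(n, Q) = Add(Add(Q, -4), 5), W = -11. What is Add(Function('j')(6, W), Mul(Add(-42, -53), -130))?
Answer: 12340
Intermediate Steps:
Function('j')(n, Q) = Add(1, Q) (Function('j')(n, Q) = Add(Add(-4, Q), 5) = Add(1, Q))
Add(Function('j')(6, W), Mul(Add(-42, -53), -130)) = Add(Add(1, -11), Mul(Add(-42, -53), -130)) = Add(-10, Mul(-95, -130)) = Add(-10, 12350) = 12340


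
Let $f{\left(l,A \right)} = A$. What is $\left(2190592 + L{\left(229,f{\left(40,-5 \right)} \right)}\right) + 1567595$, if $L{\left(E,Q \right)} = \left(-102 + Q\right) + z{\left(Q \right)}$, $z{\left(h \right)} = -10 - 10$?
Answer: $3758060$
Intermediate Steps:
$z{\left(h \right)} = -20$ ($z{\left(h \right)} = -10 - 10 = -20$)
$L{\left(E,Q \right)} = -122 + Q$ ($L{\left(E,Q \right)} = \left(-102 + Q\right) - 20 = -122 + Q$)
$\left(2190592 + L{\left(229,f{\left(40,-5 \right)} \right)}\right) + 1567595 = \left(2190592 - 127\right) + 1567595 = 2190465 + 1567595 = 3758060$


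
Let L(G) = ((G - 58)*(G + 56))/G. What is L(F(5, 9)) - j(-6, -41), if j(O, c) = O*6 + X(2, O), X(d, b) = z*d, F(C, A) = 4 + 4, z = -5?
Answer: -354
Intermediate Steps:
F(C, A) = 8
L(G) = (-58 + G)*(56 + G)/G (L(G) = ((-58 + G)*(56 + G))/G = (-58 + G)*(56 + G)/G)
X(d, b) = -5*d
j(O, c) = -10 + 6*O (j(O, c) = O*6 - 5*2 = 6*O - 10 = -10 + 6*O)
L(F(5, 9)) - j(-6, -41) = (-2 + 8 - 3248/8) - (-10 + 6*(-6)) = (-2 + 8 - 3248*⅛) - (-10 - 36) = (-2 + 8 - 406) - 1*(-46) = -400 + 46 = -354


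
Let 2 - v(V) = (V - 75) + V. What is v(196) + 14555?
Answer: 14240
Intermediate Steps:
v(V) = 77 - 2*V (v(V) = 2 - ((V - 75) + V) = 2 - ((-75 + V) + V) = 2 - (-75 + 2*V) = 2 + (75 - 2*V) = 77 - 2*V)
v(196) + 14555 = (77 - 2*196) + 14555 = (77 - 392) + 14555 = -315 + 14555 = 14240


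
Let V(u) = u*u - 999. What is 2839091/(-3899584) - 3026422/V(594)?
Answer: -12800684068615/1372017935808 ≈ -9.3298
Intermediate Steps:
V(u) = -999 + u² (V(u) = u² - 999 = -999 + u²)
2839091/(-3899584) - 3026422/V(594) = 2839091/(-3899584) - 3026422/(-999 + 594²) = 2839091*(-1/3899584) - 3026422/(-999 + 352836) = -2839091/3899584 - 3026422/351837 = -12800684068615/1372017935808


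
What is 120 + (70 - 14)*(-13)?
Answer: -608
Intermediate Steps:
120 + (70 - 14)*(-13) = 120 + 56*(-13) = 120 - 728 = -608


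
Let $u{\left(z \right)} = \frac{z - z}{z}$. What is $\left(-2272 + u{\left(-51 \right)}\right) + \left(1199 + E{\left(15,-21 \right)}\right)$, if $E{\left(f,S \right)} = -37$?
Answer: $-1110$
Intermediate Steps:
$u{\left(z \right)} = 0$ ($u{\left(z \right)} = \frac{0}{z} = 0$)
$\left(-2272 + u{\left(-51 \right)}\right) + \left(1199 + E{\left(15,-21 \right)}\right) = \left(-2272 + 0\right) + \left(1199 - 37\right) = -2272 + 1162 = -1110$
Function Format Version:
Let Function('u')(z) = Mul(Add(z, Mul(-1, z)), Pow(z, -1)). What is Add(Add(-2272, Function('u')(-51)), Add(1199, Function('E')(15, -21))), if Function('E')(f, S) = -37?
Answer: -1110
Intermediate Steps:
Function('u')(z) = 0 (Function('u')(z) = Mul(0, Pow(z, -1)) = 0)
Add(Add(-2272, Function('u')(-51)), Add(1199, Function('E')(15, -21))) = Add(Add(-2272, 0), Add(1199, -37)) = Add(-2272, 1162) = -1110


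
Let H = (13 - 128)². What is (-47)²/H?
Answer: 2209/13225 ≈ 0.16703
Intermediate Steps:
H = 13225 (H = (-115)² = 13225)
(-47)²/H = (-47)²/13225 = 2209*(1/13225) = 2209/13225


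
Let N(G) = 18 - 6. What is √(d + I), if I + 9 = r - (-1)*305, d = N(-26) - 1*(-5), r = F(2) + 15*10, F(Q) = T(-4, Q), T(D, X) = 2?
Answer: √465 ≈ 21.564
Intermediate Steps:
F(Q) = 2
N(G) = 12
r = 152 (r = 2 + 15*10 = 2 + 150 = 152)
d = 17 (d = 12 - 1*(-5) = 12 + 5 = 17)
I = 448 (I = -9 + (152 - (-1)*305) = -9 + (152 - 1*(-305)) = -9 + (152 + 305) = -9 + 457 = 448)
√(d + I) = √(17 + 448) = √465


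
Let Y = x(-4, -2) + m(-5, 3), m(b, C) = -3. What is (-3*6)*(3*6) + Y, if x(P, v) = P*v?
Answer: -319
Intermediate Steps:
Y = 5 (Y = -4*(-2) - 3 = 8 - 3 = 5)
(-3*6)*(3*6) + Y = (-3*6)*(3*6) + 5 = -18*18 + 5 = -324 + 5 = -319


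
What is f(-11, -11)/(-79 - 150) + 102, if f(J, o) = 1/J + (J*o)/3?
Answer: 769486/7557 ≈ 101.82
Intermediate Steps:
f(J, o) = 1/J + J*o/3 (f(J, o) = 1/J + (J*o)*(⅓) = 1/J + J*o/3)
f(-11, -11)/(-79 - 150) + 102 = (1/(-11) + (⅓)*(-11)*(-11))/(-79 - 150) + 102 = (-1/11 + 121/3)/(-229) + 102 = -1/229*1328/33 + 102 = -1328/7557 + 102 = 769486/7557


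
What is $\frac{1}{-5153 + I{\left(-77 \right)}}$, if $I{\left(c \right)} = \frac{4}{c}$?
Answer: $- \frac{77}{396785} \approx -0.00019406$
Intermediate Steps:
$\frac{1}{-5153 + I{\left(-77 \right)}} = \frac{1}{-5153 + \frac{4}{-77}} = \frac{1}{-5153 + 4 \left(- \frac{1}{77}\right)} = \frac{1}{-5153 - \frac{4}{77}} = \frac{1}{- \frac{396785}{77}} = - \frac{77}{396785}$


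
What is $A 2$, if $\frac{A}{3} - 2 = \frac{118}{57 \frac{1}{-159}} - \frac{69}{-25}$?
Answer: $- \frac{924534}{475} \approx -1946.4$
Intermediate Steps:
$A = - \frac{462267}{475}$ ($A = 6 + 3 \left(\frac{118}{57 \frac{1}{-159}} - \frac{69}{-25}\right) = 6 + 3 \left(\frac{118}{57 \left(- \frac{1}{159}\right)} - - \frac{69}{25}\right) = 6 + 3 \left(\frac{118}{- \frac{19}{53}} + \frac{69}{25}\right) = 6 + 3 \left(118 \left(- \frac{53}{19}\right) + \frac{69}{25}\right) = 6 + 3 \left(- \frac{6254}{19} + \frac{69}{25}\right) = 6 + 3 \left(- \frac{155039}{475}\right) = 6 - \frac{465117}{475} = - \frac{462267}{475} \approx -973.19$)
$A 2 = \left(- \frac{462267}{475}\right) 2 = - \frac{924534}{475}$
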